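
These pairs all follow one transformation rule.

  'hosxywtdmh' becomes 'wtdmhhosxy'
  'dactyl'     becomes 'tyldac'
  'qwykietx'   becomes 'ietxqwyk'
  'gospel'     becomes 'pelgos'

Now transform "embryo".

ryoemb

What's happening: swap the front and back halves of the string.
"embryo" → "ryoemb".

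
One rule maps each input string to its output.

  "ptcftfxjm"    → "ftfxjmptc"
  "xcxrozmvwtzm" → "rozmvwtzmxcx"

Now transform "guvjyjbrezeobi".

The transformation: move the first 3 characters to the end (rotate left by 3).
So "guvjyjbrezeobi" becomes "jyjbrezeobiguv".

jyjbrezeobiguv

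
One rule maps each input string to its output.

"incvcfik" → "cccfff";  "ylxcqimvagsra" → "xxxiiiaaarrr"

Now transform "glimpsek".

iiisss

In each case the input is transformed by: keep one character in every 3, starting at position 3 (positions 3rd, 6th, 9th, ...), then repeat every character 3 times.
Doing the same to "glimpsek": "iiisss".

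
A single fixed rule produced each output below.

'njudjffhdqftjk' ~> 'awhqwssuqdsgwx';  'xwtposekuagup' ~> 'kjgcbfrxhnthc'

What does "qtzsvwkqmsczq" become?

dgmfijxdzfpmd

Each output is the input with this applied: shift every letter 13 places forward in the alphabet (wrapping around) — i.e. ROT13.
"qtzsvwkqmsczq" → "dgmfijxdzfpmd".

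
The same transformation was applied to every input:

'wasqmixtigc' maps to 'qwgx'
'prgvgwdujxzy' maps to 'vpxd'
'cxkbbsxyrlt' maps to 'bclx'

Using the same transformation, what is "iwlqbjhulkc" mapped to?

qikh

Rule — keep one character in every 3, starting at position 1 (positions 1st, 4th, 7th, ...), then swap each adjacent pair of characters (1↔2, 3↔4, ...).
Starting from "iwlqbjhulkc": after the first operation, "iqhk"; after the second, "qikh".
(Check on "prgvgwdujxzy": → "pvdx" → "vpxd" ✓)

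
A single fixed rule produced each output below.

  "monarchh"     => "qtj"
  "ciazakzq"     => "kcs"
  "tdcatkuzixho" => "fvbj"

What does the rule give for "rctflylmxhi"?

The pattern: shift every letter 2 places forward in the alphabet (wrapping around), then keep one character in every 3, starting at position 2 (positions 2nd, 5th, 8th, ...).
"rctflylmxhi" → "tevhnanozjk" → "enok".

enok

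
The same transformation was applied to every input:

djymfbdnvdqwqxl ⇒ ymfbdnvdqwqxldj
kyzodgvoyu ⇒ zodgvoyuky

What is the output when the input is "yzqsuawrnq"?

qsuawrnqyz

In each case the input is transformed by: move the first 2 characters to the end (rotate left by 2).
On "yzqsuawrnq" that produces "qsuawrnqyz".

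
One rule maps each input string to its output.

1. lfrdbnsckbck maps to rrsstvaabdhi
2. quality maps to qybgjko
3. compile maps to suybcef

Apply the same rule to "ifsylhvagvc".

qsvwxybillo

Rule — sort the characters into alphabetical order, then shift every letter 10 places backward in the alphabet (wrapping around).
"ifsylhvagvc" → "acfghilsvvy" → "qsvwxybillo".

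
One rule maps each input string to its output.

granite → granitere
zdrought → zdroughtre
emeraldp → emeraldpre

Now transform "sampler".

samplerre

What's happening: append "re".
"sampler" → "samplerre".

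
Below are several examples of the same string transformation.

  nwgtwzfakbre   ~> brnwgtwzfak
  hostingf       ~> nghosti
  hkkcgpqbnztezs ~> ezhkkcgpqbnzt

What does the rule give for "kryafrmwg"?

Looking at the pairs, the operation is to delete the last character, then move the last 2 characters to the front (rotate right by 2).
So "kryafrmwg" becomes "mwkryafr".
(Check on "hkkcgpqbnztezs": → "hkkcgpqbnztez" → "ezhkkcgpqbnzt" ✓)

mwkryafr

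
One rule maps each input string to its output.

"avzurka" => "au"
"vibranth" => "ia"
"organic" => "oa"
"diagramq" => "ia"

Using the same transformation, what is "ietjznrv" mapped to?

The pattern: delete the last 3 characters, then keep only the vowels.
For "ietjznrv" the result is "ie".

ie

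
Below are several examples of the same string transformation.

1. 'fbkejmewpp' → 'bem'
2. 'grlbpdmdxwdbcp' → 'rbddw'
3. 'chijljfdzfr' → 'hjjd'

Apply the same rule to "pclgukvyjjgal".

The pattern: delete the last 3 characters, then keep every other character starting from the second (positions 2nd, 4th, 6th, ...).
Doing the same to "pclgukvyjjgal": "cgkyj".

cgkyj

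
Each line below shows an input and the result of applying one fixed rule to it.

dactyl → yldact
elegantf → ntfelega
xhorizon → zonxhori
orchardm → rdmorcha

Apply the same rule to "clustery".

The rule is to swap the front and back halves of the string, then move the first character to the end.
For "clustery", step one produces "teryclus"; step two turns that into "eryclust".
(Check on "xhorizon": → "izonxhor" → "zonxhori" ✓)

eryclust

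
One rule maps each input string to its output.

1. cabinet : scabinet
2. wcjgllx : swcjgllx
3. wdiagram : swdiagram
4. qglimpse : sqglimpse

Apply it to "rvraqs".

What's happening: prepend "s".
For "rvraqs" the result is "srvraqs".

srvraqs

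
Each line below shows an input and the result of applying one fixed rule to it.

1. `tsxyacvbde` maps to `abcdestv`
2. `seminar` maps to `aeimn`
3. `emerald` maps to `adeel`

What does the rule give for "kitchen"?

cehik

In each case the input is transformed by: sort the characters into alphabetical order, then delete the last 2 characters.
For "kitchen", step one produces "cehiknt"; step two turns that into "cehik".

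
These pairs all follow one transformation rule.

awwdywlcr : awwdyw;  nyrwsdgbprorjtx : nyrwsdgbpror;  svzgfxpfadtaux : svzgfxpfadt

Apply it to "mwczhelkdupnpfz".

What's happening: delete the last 3 characters.
"mwczhelkdupnpfz" → "mwczhelkdupn".

mwczhelkdupn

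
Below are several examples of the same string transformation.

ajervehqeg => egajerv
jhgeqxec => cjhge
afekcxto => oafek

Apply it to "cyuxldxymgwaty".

Rule — swap the front and back halves of the string, then delete the first 3 characters.
Applying both steps to "cyuxldxymgwaty": "ymgwatycyuxldx", then "watycyuxldx".

watycyuxldx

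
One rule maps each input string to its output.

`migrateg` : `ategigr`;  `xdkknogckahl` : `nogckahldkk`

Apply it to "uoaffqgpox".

Looking at the pairs, the operation is to delete the first character, then move the first 3 characters to the end (rotate left by 3).
For "uoaffqgpox", step one produces "oaffqgpox"; step two turns that into "fqgpoxoaf".
(Check on "migrateg": → "igrateg" → "ategigr" ✓)

fqgpoxoaf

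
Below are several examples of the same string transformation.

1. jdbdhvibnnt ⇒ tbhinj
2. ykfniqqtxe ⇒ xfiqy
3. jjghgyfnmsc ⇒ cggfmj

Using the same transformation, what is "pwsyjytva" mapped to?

Rule — keep every other character starting from the first (positions 1st, 3rd, 5th, ...), then swap the first and last characters.
Starting from "pwsyjytva": after the first operation, "psjta"; after the second, "asjtp".
(Check on "jjghgyfnmsc": → "jggfmc" → "cggfmj" ✓)

asjtp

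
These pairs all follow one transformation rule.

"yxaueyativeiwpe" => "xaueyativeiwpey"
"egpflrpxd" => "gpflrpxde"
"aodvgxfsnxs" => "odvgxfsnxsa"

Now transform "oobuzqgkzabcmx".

Looking at the pairs, the operation is to move the first character to the end.
On "oobuzqgkzabcmx" that produces "obuzqgkzabcmxo".

obuzqgkzabcmxo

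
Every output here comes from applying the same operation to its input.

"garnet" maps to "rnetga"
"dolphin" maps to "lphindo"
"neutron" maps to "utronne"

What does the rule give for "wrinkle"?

inklewr

The transformation: move the first 2 characters to the end (rotate left by 2).
So "wrinkle" becomes "inklewr".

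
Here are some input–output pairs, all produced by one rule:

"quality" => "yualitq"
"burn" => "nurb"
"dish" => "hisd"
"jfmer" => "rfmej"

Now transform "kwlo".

Rule — swap the first and last characters.
On "kwlo" that produces "owlk".

owlk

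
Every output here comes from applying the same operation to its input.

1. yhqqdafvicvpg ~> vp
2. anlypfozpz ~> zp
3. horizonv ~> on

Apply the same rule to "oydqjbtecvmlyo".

ly

The rule is to move the last character to the front, then keep only the last 2 characters.
Applying both steps to "oydqjbtecvmlyo": "ooydqjbtecvmly", then "ly".
(Check on "anlypfozpz": → "zanlypfozp" → "zp" ✓)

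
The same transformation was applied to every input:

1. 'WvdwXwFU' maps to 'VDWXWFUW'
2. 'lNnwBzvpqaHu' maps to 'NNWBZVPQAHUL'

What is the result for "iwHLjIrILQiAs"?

The rule is to move the first character to the end, then convert every letter to uppercase.
"iwHLjIrILQiAs" → "WHLJIRILQIASI".
(Check on "lNnwBzvpqaHu": → "NnwBzvpqaHul" → "NNWBZVPQAHUL" ✓)

WHLJIRILQIASI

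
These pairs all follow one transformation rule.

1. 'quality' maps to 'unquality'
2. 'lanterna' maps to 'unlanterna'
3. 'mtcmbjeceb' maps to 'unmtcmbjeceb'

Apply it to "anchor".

Each output is the input with this applied: prepend "un".
"anchor" → "unanchor".

unanchor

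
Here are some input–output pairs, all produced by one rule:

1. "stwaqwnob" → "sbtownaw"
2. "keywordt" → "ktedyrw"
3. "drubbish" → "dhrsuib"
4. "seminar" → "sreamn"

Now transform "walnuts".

wsatlu

The rule is to take characters alternately from the front and the back (1st, last, 2nd, 2nd-last, ...), then delete the last character.
"walnuts" → "wsatlun" → "wsatlu".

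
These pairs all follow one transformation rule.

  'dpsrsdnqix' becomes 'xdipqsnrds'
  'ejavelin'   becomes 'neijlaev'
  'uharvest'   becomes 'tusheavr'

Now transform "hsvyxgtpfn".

The transformation: take characters alternately from the front and the back (1st, last, 2nd, 2nd-last, ...), then swap each adjacent pair of characters (1↔2, 3↔4, ...).
On "hsvyxgtpfn" that produces "nhfspvtygx".
(Check on "ejavelin": → "enjialve" → "neijlaev" ✓)

nhfspvtygx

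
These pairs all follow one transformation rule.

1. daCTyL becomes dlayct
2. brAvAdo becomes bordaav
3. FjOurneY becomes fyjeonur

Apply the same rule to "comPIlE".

ceolmip

Looking at the pairs, the operation is to take characters alternately from the front and the back (1st, last, 2nd, 2nd-last, ...), then convert every letter to lowercase.
"comPIlE" → "cEolmIP" → "ceolmip".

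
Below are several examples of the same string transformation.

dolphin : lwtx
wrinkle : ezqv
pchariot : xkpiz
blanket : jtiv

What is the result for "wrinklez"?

ezqvs

What's happening: delete the last 3 characters, then shift every letter 8 places forward in the alphabet (wrapping around).
Applying both steps to "wrinklez": "wrink", then "ezqvs".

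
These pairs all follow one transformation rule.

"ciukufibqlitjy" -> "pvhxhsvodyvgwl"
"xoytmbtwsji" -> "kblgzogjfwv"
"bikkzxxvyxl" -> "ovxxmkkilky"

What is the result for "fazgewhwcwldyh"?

snmtrjujpjyqlu

The rule is to shift every letter 13 places forward in the alphabet (wrapping around) — i.e. ROT13.
"fazgewhwcwldyh" → "snmtrjujpjyqlu".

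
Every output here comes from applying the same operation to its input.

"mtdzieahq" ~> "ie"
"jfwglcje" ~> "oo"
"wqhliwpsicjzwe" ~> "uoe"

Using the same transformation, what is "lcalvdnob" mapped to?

In each case the input is transformed by: shift every letter 5 places forward in the alphabet (wrapping around), then keep only the vowels.
Applying both steps to "lcalvdnob": "qhfqaistg", then "ai".

ai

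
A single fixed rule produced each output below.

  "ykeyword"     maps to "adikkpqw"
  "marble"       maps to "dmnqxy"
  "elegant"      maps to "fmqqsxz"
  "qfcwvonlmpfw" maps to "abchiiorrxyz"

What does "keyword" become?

adikpqw

The rule is to shift every letter 12 places forward in the alphabet (wrapping around), then sort the characters into alphabetical order.
Applying that to "keyword" gives "adikpqw".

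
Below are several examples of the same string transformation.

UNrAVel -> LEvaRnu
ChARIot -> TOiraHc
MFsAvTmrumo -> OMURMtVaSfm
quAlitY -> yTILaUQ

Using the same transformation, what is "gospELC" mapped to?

Looking at the pairs, the operation is to flip the case of every letter, then reverse the string.
"gospELC" → "GOSPelc" → "clePSOG".

clePSOG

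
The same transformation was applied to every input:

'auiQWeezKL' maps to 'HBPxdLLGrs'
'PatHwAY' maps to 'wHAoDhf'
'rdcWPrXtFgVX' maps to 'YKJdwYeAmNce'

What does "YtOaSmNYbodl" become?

fAvHzTufIVKS

In each case the input is transformed by: shift every letter 7 places forward in the alphabet (wrapping around), then flip the case of every letter.
For "YtOaSmNYbodl", step one produces "FaVhZtUFivks"; step two turns that into "fAvHzTufIVKS".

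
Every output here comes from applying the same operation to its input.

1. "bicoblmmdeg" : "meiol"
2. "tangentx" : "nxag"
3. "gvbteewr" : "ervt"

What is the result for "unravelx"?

The pattern: keep every other character starting from the second (positions 2nd, 4th, 6th, ...), then move the last 2 characters to the front (rotate right by 2).
Working it through for "unravelx": intermediate "naex", final "exna".

exna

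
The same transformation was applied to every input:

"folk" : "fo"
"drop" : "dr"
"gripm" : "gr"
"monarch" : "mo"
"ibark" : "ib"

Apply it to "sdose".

sd

What's happening: keep only the first 2 characters.
On "sdose" that produces "sd".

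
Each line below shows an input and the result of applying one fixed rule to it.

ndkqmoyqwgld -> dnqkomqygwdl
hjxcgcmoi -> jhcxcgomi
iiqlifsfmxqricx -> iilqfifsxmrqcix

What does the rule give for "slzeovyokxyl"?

lsezvooyxkly

The rule is to swap each adjacent pair of characters (1↔2, 3↔4, ...).
"slzeovyokxyl" → "lsezvooyxkly".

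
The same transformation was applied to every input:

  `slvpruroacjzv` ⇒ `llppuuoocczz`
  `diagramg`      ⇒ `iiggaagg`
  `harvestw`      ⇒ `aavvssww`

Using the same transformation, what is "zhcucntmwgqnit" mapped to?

hhuunnmmggnntt

Each output is the input with this applied: keep every other character starting from the second (positions 2nd, 4th, 6th, ...), then double every character.
For "zhcucntmwgqnit", step one produces "hunmgnt"; step two turns that into "hhuunnmmggnntt".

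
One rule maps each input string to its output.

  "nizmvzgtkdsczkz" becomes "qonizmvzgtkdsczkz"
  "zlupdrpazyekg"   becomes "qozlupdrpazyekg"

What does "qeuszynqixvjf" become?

qoqeuszynqixvjf

What's happening: prepend "qo".
For "qeuszynqixvjf" the result is "qoqeuszynqixvjf".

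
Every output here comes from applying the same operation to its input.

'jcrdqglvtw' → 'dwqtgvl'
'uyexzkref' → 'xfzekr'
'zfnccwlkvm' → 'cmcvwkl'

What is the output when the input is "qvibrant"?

btrna

The pattern: delete the first 3 characters, then take characters alternately from the front and the back (1st, last, 2nd, 2nd-last, ...).
So "qvibrant" becomes "btrna".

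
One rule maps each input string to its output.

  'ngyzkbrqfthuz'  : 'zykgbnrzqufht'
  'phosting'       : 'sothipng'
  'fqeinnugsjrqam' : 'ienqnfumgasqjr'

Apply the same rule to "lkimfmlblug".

The pattern: move the first 3 characters to the end (rotate left by 3), then take characters alternately from the front and the back (1st, last, 2nd, 2nd-last, ...).
For "lkimfmlblug" the result is "mifkmllgbul".

mifkmllgbul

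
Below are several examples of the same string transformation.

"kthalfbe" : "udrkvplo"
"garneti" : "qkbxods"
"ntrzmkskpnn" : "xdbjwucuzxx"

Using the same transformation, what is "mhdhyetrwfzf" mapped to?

The transformation: shift every letter 10 places forward in the alphabet (wrapping around).
For "mhdhyetrwfzf" the result is "wrnriodbgpjp".

wrnriodbgpjp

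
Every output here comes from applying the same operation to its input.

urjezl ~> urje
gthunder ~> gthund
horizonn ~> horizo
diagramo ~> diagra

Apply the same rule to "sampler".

The rule is to delete the last 2 characters.
"sampler" → "sampl".

sampl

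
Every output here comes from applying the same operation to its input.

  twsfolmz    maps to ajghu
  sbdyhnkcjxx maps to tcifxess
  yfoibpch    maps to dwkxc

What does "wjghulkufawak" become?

In each case the input is transformed by: shift every letter 5 places backward in the alphabet (wrapping around), then delete the first 3 characters.
Doing the same to "wjghulkufawak": "cpgfpavrvf".

cpgfpavrvf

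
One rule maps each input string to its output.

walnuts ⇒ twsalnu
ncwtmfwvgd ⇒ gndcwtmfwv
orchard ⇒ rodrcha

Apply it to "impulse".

siempul

In each case the input is transformed by: swap the first and last characters, then move the last 2 characters to the front (rotate right by 2).
Working it through for "impulse": intermediate "empulsi", final "siempul".
(Check on "orchard": → "drcharo" → "rodrcha" ✓)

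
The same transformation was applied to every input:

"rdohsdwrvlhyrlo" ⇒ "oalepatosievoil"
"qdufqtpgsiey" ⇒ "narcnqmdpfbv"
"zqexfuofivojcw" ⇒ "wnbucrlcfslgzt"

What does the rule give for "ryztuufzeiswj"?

ovwqrrcwbfptg

Each output is the input with this applied: shift every letter 3 places backward in the alphabet (wrapping around).
For "ryztuufzeiswj" the result is "ovwqrrcwbfptg".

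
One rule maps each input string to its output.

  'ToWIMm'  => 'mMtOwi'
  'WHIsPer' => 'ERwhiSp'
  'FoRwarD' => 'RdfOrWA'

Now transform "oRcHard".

The rule is to flip the case of every letter, then move the last 2 characters to the front (rotate right by 2).
For "oRcHard", step one produces "OrChARD"; step two turns that into "RDOrChA".

RDOrChA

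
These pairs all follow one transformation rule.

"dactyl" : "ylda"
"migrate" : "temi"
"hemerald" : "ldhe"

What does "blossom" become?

ombl

Looking at the pairs, the operation is to move the first 2 characters to the end (rotate left by 2), then keep only the last 4 characters.
Working it through for "blossom": intermediate "ossombl", final "ombl".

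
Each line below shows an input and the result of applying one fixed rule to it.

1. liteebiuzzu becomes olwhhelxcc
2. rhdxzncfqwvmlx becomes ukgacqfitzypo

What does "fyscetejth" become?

The pattern: delete the last character, then shift every letter 3 places forward in the alphabet (wrapping around).
Working it through for "fyscetejth": intermediate "fyscetejt", final "ibvfhwhmw".

ibvfhwhmw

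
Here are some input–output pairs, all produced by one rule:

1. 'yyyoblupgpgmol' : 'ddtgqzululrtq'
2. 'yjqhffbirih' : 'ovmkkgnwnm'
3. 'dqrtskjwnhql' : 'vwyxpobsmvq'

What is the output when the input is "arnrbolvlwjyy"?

The transformation: delete the first character, then shift every letter 5 places forward in the alphabet (wrapping around).
"arnrbolvlwjyy" → "rnrbolvlwjyy" → "wswgtqaqbodd".

wswgtqaqbodd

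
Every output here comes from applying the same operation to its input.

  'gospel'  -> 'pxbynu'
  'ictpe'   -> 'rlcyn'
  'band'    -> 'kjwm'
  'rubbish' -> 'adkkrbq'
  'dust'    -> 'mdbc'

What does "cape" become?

ljyn

The transformation: shift every letter 9 places forward in the alphabet (wrapping around).
On "cape" that produces "ljyn".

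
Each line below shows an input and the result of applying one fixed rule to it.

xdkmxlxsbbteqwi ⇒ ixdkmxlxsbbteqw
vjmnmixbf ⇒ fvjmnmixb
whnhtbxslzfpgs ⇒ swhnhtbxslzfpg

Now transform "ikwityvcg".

What's happening: move the last character to the front.
Applying that to "ikwityvcg" gives "gikwityvc".

gikwityvc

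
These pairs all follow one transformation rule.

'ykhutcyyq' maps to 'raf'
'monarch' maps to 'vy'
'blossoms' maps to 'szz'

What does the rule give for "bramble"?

Looking at the pairs, the operation is to keep one character in every 3, starting at position 2 (positions 2nd, 5th, 8th, ...), then shift every letter 7 places forward in the alphabet (wrapping around).
Starting from "bramble": after the first operation, "rb"; after the second, "yi".
(Check on "monarch": → "or" → "vy" ✓)

yi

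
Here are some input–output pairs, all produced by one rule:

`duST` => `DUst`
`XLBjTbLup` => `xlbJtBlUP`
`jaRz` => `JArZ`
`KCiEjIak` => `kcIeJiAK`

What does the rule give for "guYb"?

What's happening: flip the case of every letter.
Doing the same to "guYb": "GUyB".

GUyB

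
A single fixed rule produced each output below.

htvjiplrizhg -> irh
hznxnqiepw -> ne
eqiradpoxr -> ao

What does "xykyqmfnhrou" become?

Looking at the pairs, the operation is to delete the first 3 characters, then keep one character in every 3, starting at position 2 (positions 2nd, 5th, 8th, ...).
For "xykyqmfnhrou", step one produces "yqmfnhrou"; step two turns that into "qno".

qno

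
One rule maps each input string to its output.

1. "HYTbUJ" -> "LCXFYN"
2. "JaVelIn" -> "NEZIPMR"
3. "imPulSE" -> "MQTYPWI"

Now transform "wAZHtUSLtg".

AEDLXYWPXK

The pattern: shift every letter 4 places forward in the alphabet (wrapping around), then convert every letter to uppercase.
Applying both steps to "wAZHtUSLtg": "aEDLxYWPxk", then "AEDLXYWPXK".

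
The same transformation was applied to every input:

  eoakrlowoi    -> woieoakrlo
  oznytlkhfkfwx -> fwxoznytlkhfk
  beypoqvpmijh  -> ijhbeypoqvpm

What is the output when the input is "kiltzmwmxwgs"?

What's happening: move the last 3 characters to the front (rotate right by 3).
For "kiltzmwmxwgs" the result is "wgskiltzmwmx".

wgskiltzmwmx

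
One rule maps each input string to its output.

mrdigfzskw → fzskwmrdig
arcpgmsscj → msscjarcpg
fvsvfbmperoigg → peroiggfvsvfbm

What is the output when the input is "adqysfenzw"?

The rule is to swap the front and back halves of the string.
For "adqysfenzw" the result is "fenzwadqys".

fenzwadqys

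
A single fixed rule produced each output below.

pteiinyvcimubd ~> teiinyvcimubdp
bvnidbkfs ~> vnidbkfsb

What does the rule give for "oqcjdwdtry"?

qcjdwdtryo

Each output is the input with this applied: move the first character to the end.
On "oqcjdwdtry" that produces "qcjdwdtryo".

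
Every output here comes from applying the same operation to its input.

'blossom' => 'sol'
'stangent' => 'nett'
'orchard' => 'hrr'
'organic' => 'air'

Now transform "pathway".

haa

The pattern: keep every other character starting from the second (positions 2nd, 4th, 6th, ...), then move the first character to the end.
Applying both steps to "pathway": "aha", then "haa".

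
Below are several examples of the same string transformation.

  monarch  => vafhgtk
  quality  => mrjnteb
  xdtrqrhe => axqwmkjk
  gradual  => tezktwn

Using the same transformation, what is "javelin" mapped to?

Looking at the pairs, the operation is to shift every letter 7 places backward in the alphabet (wrapping around), then move the last 2 characters to the front (rotate right by 2).
Working it through for "javelin": intermediate "ctoxebg", final "bgctoxe".
(Check on "quality": → "jntebmr" → "mrjnteb" ✓)

bgctoxe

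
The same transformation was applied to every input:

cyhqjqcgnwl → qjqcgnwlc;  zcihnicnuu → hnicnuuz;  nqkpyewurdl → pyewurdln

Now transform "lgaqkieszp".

qkieszpl

In each case the input is transformed by: move the first 3 characters to the end (rotate left by 3), then delete the last 2 characters.
On "lgaqkieszp": the first step gives "qkieszplga", and the second then gives "qkieszpl".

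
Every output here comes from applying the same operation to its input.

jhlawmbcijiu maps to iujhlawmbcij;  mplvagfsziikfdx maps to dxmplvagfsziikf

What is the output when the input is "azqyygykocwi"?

wiazqyygykoc

The transformation: move the last 2 characters to the front (rotate right by 2).
So "azqyygykocwi" becomes "wiazqyygykoc".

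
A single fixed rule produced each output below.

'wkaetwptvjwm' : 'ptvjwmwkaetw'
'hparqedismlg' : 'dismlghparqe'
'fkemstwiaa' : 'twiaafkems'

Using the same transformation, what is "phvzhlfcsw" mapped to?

Looking at the pairs, the operation is to swap the front and back halves of the string.
"phvzhlfcsw" → "lfcswphvzh".

lfcswphvzh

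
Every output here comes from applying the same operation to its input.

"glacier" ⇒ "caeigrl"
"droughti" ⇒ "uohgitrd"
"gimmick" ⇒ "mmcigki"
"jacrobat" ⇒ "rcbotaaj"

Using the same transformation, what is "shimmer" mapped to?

miemsrh

The rule is to move the first 2 characters to the end (rotate left by 2), then swap each adjacent pair of characters (1↔2, 3↔4, ...).
Starting from "shimmer": after the first operation, "immersh"; after the second, "miemsrh".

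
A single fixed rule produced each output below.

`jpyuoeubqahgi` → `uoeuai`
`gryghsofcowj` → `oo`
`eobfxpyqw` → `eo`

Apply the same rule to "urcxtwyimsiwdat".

Rule — keep only the vowels.
For "urcxtwyimsiwdat" the result is "uiia".

uiia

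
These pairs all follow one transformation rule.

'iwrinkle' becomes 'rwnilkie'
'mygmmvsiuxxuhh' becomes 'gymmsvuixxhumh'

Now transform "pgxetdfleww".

xgtefdelwwp

Each output is the input with this applied: move the first character to the end, then swap each adjacent pair of characters (1↔2, 3↔4, ...).
On "pgxetdfleww": the first step gives "gxetdflewwp", and the second then gives "xgtefdelwwp".
(Check on "iwrinkle": → "wrinklei" → "rwnilkie" ✓)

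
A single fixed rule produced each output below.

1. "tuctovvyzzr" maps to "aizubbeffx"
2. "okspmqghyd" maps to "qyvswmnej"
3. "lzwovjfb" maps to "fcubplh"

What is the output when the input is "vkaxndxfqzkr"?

qgdtjdlwfqx

The rule is to shift every letter 6 places forward in the alphabet (wrapping around), then delete the first character.
For "vkaxndxfqzkr", step one produces "bqgdtjdlwfqx"; step two turns that into "qgdtjdlwfqx".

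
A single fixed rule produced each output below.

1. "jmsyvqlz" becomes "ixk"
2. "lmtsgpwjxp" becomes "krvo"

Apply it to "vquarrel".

uzd

In each case the input is transformed by: shift every letter 1 place backward in the alphabet (wrapping around), then keep one character in every 3, starting at position 1 (positions 1st, 4th, 7th, ...).
Doing the same to "vquarrel": "uzd".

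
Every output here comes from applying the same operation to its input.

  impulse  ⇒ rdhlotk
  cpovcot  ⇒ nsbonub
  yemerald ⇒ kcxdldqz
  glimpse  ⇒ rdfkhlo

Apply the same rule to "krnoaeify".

Each output is the input with this applied: move the last 2 characters to the front (rotate right by 2), then shift every letter 1 place backward in the alphabet (wrapping around).
"krnoaeify" → "fykrnoaei" → "exjqmnzdh".

exjqmnzdh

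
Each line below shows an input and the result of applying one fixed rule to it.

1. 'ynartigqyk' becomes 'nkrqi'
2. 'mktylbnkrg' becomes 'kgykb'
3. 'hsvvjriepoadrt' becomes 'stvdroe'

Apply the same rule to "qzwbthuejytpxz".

zzbphye

Looking at the pairs, the operation is to keep every other character starting from the second (positions 2nd, 4th, 6th, ...), then take characters alternately from the front and the back (1st, last, 2nd, 2nd-last, ...).
Applying both steps to "qzwbthuejytpxz": "zbheypz", then "zzbphye".
(Check on "hsvvjriepoadrt": → "svreodt" → "stvdroe" ✓)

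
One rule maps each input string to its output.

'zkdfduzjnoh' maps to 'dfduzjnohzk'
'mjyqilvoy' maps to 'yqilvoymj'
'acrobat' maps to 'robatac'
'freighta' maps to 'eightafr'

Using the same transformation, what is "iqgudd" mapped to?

The rule is to move the first 2 characters to the end (rotate left by 2).
On "iqgudd" that produces "guddiq".

guddiq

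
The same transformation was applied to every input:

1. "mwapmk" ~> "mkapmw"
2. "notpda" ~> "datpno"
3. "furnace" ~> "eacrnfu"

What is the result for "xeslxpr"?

rxpslxe

Rule — swap each adjacent pair of characters (1↔2, 3↔4, ...), then reverse the string.
Doing the same to "xeslxpr": "rxpslxe".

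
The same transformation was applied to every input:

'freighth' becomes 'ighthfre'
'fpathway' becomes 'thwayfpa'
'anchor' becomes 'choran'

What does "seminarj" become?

inarjsem

What's happening: move the last character to the front, then swap the front and back halves of the string.
On "seminarj": the first step gives "jseminar", and the second then gives "inarjsem".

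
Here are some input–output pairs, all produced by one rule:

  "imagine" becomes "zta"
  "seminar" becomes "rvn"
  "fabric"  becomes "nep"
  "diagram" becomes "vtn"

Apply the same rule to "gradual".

eqn

Each output is the input with this applied: shift every letter 13 places forward in the alphabet (wrapping around) — i.e. ROT13, then keep every other character starting from the second (positions 2nd, 4th, 6th, ...).
Starting from "gradual": after the first operation, "tenqhny"; after the second, "eqn".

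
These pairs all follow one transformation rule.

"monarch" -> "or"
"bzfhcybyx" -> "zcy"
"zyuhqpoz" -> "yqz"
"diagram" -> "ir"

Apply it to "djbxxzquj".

Rule — keep one character in every 3, starting at position 2 (positions 2nd, 5th, 8th, ...).
On "djbxxzquj" that produces "jxu".

jxu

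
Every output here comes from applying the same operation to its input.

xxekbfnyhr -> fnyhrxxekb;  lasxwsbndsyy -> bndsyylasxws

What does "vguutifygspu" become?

fygspuvguuti

In each case the input is transformed by: swap the front and back halves of the string.
Doing the same to "vguutifygspu": "fygspuvguuti".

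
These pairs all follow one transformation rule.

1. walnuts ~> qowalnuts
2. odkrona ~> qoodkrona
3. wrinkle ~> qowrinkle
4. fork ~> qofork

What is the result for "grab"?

Looking at the pairs, the operation is to prepend "qo".
So "grab" becomes "qograb".

qograb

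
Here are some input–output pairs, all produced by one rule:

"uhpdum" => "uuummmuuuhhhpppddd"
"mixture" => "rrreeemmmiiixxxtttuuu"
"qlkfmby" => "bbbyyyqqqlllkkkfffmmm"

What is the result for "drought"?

Each output is the input with this applied: move the last 2 characters to the front (rotate right by 2), then repeat every character 3 times.
Applying both steps to "drought": "htdroug", then "hhhtttdddrrrooouuuggg".

hhhtttdddrrrooouuuggg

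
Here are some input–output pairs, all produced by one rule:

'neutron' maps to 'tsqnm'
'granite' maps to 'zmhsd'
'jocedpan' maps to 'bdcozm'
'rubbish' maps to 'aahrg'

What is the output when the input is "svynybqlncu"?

Each output is the input with this applied: shift every letter 1 place backward in the alphabet (wrapping around), then delete the first 2 characters.
Starting from "svynybqlncu": after the first operation, "ruxmxapkmbt"; after the second, "xmxapkmbt".

xmxapkmbt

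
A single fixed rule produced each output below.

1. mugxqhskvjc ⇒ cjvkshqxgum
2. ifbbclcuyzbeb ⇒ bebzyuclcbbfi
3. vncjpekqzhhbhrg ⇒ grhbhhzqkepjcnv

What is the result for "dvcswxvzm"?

mzvxwscvd

Looking at the pairs, the operation is to reverse the string.
So "dvcswxvzm" becomes "mzvxwscvd".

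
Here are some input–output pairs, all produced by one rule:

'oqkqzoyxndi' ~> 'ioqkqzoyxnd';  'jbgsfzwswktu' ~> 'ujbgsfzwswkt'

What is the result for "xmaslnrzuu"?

The transformation: move the last character to the front.
For "xmaslnrzuu" the result is "uxmaslnrzu".

uxmaslnrzu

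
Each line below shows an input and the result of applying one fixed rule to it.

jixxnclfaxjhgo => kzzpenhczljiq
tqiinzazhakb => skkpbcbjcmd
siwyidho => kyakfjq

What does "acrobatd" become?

The transformation: delete the first character, then shift every letter 2 places forward in the alphabet (wrapping around).
Working it through for "acrobatd": intermediate "crobatd", final "etqdcvf".

etqdcvf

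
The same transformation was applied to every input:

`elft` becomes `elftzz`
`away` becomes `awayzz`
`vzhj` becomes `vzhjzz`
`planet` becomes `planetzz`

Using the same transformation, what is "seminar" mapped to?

seminarzz

The pattern: append "zz".
So "seminar" becomes "seminarzz".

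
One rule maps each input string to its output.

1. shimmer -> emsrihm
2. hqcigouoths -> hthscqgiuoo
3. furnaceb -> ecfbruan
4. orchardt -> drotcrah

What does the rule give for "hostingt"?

The transformation: move the last 3 characters to the front (rotate right by 3), then swap each adjacent pair of characters (1↔2, 3↔4, ...).
"hostingt" → "ngthosti" → "gnhtsoit".
(Check on "hqcigouoths": → "thshqcigouo" → "hthscqgiuoo" ✓)

gnhtsoit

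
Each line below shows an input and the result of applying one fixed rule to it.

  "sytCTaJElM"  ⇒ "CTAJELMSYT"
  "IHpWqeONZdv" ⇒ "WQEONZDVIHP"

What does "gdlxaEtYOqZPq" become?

Rule — move the first 3 characters to the end (rotate left by 3), then convert every letter to uppercase.
For "gdlxaEtYOqZPq", step one produces "xaEtYOqZPqgdl"; step two turns that into "XAETYOQZPQGDL".
(Check on "sytCTaJElM": → "CTaJElMsyt" → "CTAJELMSYT" ✓)

XAETYOQZPQGDL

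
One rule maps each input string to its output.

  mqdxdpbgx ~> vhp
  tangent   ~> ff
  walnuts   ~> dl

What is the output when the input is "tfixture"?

am

The pattern: keep one character in every 3, starting at position 3 (positions 3rd, 6th, 9th, ...), then shift every letter 8 places backward in the alphabet (wrapping around).
Starting from "tfixture": after the first operation, "iu"; after the second, "am".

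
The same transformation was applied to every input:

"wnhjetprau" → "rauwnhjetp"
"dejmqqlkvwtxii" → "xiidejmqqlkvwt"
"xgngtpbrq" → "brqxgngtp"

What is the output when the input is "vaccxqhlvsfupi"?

upivaccxqhlvsf

What's happening: move the last 3 characters to the front (rotate right by 3).
"vaccxqhlvsfupi" → "upivaccxqhlvsf".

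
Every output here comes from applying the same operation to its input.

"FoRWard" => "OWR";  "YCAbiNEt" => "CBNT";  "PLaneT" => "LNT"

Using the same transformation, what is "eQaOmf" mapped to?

QOF

The transformation: keep every other character starting from the second (positions 2nd, 4th, 6th, ...), then convert every letter to uppercase.
For "eQaOmf", step one produces "QOf"; step two turns that into "QOF".
(Check on "YCAbiNEt": → "CbNt" → "CBNT" ✓)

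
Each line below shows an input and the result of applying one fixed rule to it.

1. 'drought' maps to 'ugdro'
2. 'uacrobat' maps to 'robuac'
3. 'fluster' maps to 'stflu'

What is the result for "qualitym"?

Rule — delete the last 2 characters, then move the first 3 characters to the end (rotate left by 3).
"qualitym" → "litqua".
(Check on "fluster": → "flust" → "stflu" ✓)

litqua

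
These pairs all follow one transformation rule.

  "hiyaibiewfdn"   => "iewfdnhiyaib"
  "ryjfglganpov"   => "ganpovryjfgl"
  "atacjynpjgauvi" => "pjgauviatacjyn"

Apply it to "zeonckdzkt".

kdzktzeonc

The pattern: swap the front and back halves of the string.
For "zeonckdzkt" the result is "kdzktzeonc".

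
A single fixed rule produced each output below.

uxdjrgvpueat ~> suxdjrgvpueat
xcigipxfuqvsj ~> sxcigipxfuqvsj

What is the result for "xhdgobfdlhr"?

sxhdgobfdlhr

What's happening: prepend "s".
"xhdgobfdlhr" → "sxhdgobfdlhr".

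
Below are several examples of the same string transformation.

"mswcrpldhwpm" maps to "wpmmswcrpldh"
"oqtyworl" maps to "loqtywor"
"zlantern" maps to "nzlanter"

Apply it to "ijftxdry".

yijftxdr

In each case the input is transformed by: swap the front and back halves of the string, then move the first 3 characters to the end (rotate left by 3).
Applying both steps to "ijftxdry": "xdryijft", then "yijftxdr".
(Check on "zlantern": → "ternzlan" → "nzlanter" ✓)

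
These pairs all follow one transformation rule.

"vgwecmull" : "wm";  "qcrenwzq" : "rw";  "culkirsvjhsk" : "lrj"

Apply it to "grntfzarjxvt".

The rule is to delete the last character, then keep one character in every 3, starting at position 3 (positions 3rd, 6th, 9th, ...).
On "grntfzarjxvt" that produces "nzj".

nzj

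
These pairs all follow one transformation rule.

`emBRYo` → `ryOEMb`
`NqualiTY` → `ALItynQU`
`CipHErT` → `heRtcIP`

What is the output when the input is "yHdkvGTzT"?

The pattern: flip the case of every letter, then move the first 3 characters to the end (rotate left by 3).
For "yHdkvGTzT", step one produces "YhDKVgtZt"; step two turns that into "KVgtZtYhD".

KVgtZtYhD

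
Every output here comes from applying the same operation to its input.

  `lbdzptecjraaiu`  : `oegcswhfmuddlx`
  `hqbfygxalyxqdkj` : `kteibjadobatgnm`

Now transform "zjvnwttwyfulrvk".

cmyqzwwzbixouyn

What's happening: shift every letter 3 places forward in the alphabet (wrapping around).
Applying that to "zjvnwttwyfulrvk" gives "cmyqzwwzbixouyn".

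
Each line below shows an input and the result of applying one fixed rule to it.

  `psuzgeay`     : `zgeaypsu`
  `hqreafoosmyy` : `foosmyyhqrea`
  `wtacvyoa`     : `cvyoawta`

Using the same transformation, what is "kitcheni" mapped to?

Looking at the pairs, the operation is to swap the front and back halves of the string, then move the last character to the front.
Applying both steps to "kitcheni": "henikitc", then "chenikit".

chenikit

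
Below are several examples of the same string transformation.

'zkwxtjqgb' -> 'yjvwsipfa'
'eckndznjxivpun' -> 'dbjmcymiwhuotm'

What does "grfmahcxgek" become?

The transformation: shift every letter 1 place backward in the alphabet (wrapping around).
So "grfmahcxgek" becomes "fqelzgbwfdj".

fqelzgbwfdj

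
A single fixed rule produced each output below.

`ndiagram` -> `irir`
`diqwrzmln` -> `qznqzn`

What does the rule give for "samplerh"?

The transformation: keep one character in every 3, starting at position 3 (positions 3rd, 6th, 9th, ...), then write the whole string twice.
Starting from "samplerh": after the first operation, "me"; after the second, "meme".

meme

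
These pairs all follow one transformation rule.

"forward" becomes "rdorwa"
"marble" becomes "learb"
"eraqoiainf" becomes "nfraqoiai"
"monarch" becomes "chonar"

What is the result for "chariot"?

The transformation: delete the first character, then move the last 2 characters to the front (rotate right by 2).
On "chariot": the first step gives "hariot", and the second then gives "othari".

othari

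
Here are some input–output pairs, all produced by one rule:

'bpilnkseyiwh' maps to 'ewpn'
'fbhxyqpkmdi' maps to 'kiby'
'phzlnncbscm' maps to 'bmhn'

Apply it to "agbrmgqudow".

What's happening: keep one character in every 3, starting at position 2 (positions 2nd, 5th, 8th, ...), then move the first 2 characters to the end (rotate left by 2).
Starting from "agbrmgqudow": after the first operation, "gmuw"; after the second, "uwgm".

uwgm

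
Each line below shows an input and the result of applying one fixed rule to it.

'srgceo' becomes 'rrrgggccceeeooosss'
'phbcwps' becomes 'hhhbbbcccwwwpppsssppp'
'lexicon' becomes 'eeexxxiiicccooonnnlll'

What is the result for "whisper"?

What's happening: move the first character to the end, then repeat every character 3 times.
Applying both steps to "whisper": "hisperw", then "hhhiiissspppeeerrrwww".

hhhiiissspppeeerrrwww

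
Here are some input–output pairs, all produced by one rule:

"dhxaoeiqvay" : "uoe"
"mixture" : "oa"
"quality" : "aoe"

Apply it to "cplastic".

Looking at the pairs, the operation is to shift every letter 6 places forward in the alphabet (wrapping around), then keep only the vowels.
"cplastic" → "ivrgyzoi" → "ioi".

ioi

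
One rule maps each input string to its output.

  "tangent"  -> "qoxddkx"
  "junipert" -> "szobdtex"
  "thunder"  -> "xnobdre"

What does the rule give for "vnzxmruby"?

hwbelifxj

Looking at the pairs, the operation is to move the first 3 characters to the end (rotate left by 3), then shift every letter 10 places forward in the alphabet (wrapping around).
Applying that to "vnzxmruby" gives "hwbelifxj".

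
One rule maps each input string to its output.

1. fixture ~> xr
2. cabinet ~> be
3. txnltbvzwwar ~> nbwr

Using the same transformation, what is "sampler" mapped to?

What's happening: keep one character in every 3, starting at position 3 (positions 3rd, 6th, 9th, ...).
For "sampler" the result is "me".

me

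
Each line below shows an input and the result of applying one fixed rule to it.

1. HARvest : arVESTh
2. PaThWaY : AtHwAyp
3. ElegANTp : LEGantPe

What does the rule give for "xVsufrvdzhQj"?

The pattern: flip the case of every letter, then move the first character to the end.
For "xVsufrvdzhQj", step one produces "XvSUFRVDZHqJ"; step two turns that into "vSUFRVDZHqJX".

vSUFRVDZHqJX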